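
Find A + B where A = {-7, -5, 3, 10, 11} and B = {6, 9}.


A + B = {a + b : a ∈ A, b ∈ B}.
Enumerate all |A|·|B| = 5·2 = 10 pairs (a, b) and collect distinct sums.
a = -7: -7+6=-1, -7+9=2
a = -5: -5+6=1, -5+9=4
a = 3: 3+6=9, 3+9=12
a = 10: 10+6=16, 10+9=19
a = 11: 11+6=17, 11+9=20
Collecting distinct sums: A + B = {-1, 1, 2, 4, 9, 12, 16, 17, 19, 20}
|A + B| = 10

A + B = {-1, 1, 2, 4, 9, 12, 16, 17, 19, 20}


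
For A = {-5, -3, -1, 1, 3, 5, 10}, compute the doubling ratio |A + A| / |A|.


|A| = 7.
Compute A + A by enumerating all 49 pairs.
A + A = {-10, -8, -6, -4, -2, 0, 2, 4, 5, 6, 7, 8, 9, 10, 11, 13, 15, 20}, so |A + A| = 18.
K = |A + A| / |A| = 18/7 (already in lowest terms) ≈ 2.5714.
Reference: AP of size 7 gives K = 13/7 ≈ 1.8571; a fully generic set of size 7 gives K ≈ 4.0000.

|A| = 7, |A + A| = 18, K = 18/7.


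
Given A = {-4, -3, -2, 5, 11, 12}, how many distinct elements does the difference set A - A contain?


A - A = {a - a' : a, a' ∈ A}; |A| = 6.
Bounds: 2|A|-1 ≤ |A - A| ≤ |A|² - |A| + 1, i.e. 11 ≤ |A - A| ≤ 31.
Note: 0 ∈ A - A always (from a - a). The set is symmetric: if d ∈ A - A then -d ∈ A - A.
Enumerate nonzero differences d = a - a' with a > a' (then include -d):
Positive differences: {1, 2, 6, 7, 8, 9, 13, 14, 15, 16}
Full difference set: {0} ∪ (positive diffs) ∪ (negative diffs).
|A - A| = 1 + 2·10 = 21 (matches direct enumeration: 21).

|A - A| = 21


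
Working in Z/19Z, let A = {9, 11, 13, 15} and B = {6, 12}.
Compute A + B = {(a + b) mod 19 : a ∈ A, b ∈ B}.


Work in Z/19Z: reduce every sum a + b modulo 19.
Enumerate all 8 pairs:
a = 9: 9+6=15, 9+12=2
a = 11: 11+6=17, 11+12=4
a = 13: 13+6=0, 13+12=6
a = 15: 15+6=2, 15+12=8
Distinct residues collected: {0, 2, 4, 6, 8, 15, 17}
|A + B| = 7 (out of 19 total residues).

A + B = {0, 2, 4, 6, 8, 15, 17}


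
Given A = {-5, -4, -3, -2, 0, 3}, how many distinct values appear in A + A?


A + A = {a + a' : a, a' ∈ A}; |A| = 6.
General bounds: 2|A| - 1 ≤ |A + A| ≤ |A|(|A|+1)/2, i.e. 11 ≤ |A + A| ≤ 21.
Lower bound 2|A|-1 is attained iff A is an arithmetic progression.
Enumerate sums a + a' for a ≤ a' (symmetric, so this suffices):
a = -5: -5+-5=-10, -5+-4=-9, -5+-3=-8, -5+-2=-7, -5+0=-5, -5+3=-2
a = -4: -4+-4=-8, -4+-3=-7, -4+-2=-6, -4+0=-4, -4+3=-1
a = -3: -3+-3=-6, -3+-2=-5, -3+0=-3, -3+3=0
a = -2: -2+-2=-4, -2+0=-2, -2+3=1
a = 0: 0+0=0, 0+3=3
a = 3: 3+3=6
Distinct sums: {-10, -9, -8, -7, -6, -5, -4, -3, -2, -1, 0, 1, 3, 6}
|A + A| = 14

|A + A| = 14


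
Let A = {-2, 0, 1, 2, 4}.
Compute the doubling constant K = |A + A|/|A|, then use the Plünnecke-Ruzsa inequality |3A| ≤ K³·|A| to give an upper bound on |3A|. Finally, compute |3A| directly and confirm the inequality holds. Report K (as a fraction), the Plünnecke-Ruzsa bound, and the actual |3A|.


|A| = 5.
Step 1: Compute A + A by enumerating all 25 pairs.
A + A = {-4, -2, -1, 0, 1, 2, 3, 4, 5, 6, 8}, so |A + A| = 11.
Step 2: Doubling constant K = |A + A|/|A| = 11/5 = 11/5 ≈ 2.2000.
Step 3: Plünnecke-Ruzsa gives |3A| ≤ K³·|A| = (2.2000)³ · 5 ≈ 53.2400.
Step 4: Compute 3A = A + A + A directly by enumerating all triples (a,b,c) ∈ A³; |3A| = 17.
Step 5: Check 17 ≤ 53.2400? Yes ✓.

K = 11/5, Plünnecke-Ruzsa bound K³|A| ≈ 53.2400, |3A| = 17, inequality holds.


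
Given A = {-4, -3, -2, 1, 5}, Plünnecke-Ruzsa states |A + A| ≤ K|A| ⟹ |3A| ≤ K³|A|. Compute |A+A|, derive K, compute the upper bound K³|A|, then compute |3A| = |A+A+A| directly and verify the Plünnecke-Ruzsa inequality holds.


|A| = 5.
Step 1: Compute A + A by enumerating all 25 pairs.
A + A = {-8, -7, -6, -5, -4, -3, -2, -1, 1, 2, 3, 6, 10}, so |A + A| = 13.
Step 2: Doubling constant K = |A + A|/|A| = 13/5 = 13/5 ≈ 2.6000.
Step 3: Plünnecke-Ruzsa gives |3A| ≤ K³·|A| = (2.6000)³ · 5 ≈ 87.8800.
Step 4: Compute 3A = A + A + A directly by enumerating all triples (a,b,c) ∈ A³; |3A| = 22.
Step 5: Check 22 ≤ 87.8800? Yes ✓.

K = 13/5, Plünnecke-Ruzsa bound K³|A| ≈ 87.8800, |3A| = 22, inequality holds.


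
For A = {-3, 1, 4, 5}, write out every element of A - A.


A - A = {a - a' : a, a' ∈ A}.
Compute a - a' for each ordered pair (a, a'):
a = -3: -3--3=0, -3-1=-4, -3-4=-7, -3-5=-8
a = 1: 1--3=4, 1-1=0, 1-4=-3, 1-5=-4
a = 4: 4--3=7, 4-1=3, 4-4=0, 4-5=-1
a = 5: 5--3=8, 5-1=4, 5-4=1, 5-5=0
Collecting distinct values (and noting 0 appears from a-a):
A - A = {-8, -7, -4, -3, -1, 0, 1, 3, 4, 7, 8}
|A - A| = 11

A - A = {-8, -7, -4, -3, -1, 0, 1, 3, 4, 7, 8}


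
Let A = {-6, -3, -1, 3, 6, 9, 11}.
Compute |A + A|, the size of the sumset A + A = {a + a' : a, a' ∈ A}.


A + A = {a + a' : a, a' ∈ A}; |A| = 7.
General bounds: 2|A| - 1 ≤ |A + A| ≤ |A|(|A|+1)/2, i.e. 13 ≤ |A + A| ≤ 28.
Lower bound 2|A|-1 is attained iff A is an arithmetic progression.
Enumerate sums a + a' for a ≤ a' (symmetric, so this suffices):
a = -6: -6+-6=-12, -6+-3=-9, -6+-1=-7, -6+3=-3, -6+6=0, -6+9=3, -6+11=5
a = -3: -3+-3=-6, -3+-1=-4, -3+3=0, -3+6=3, -3+9=6, -3+11=8
a = -1: -1+-1=-2, -1+3=2, -1+6=5, -1+9=8, -1+11=10
a = 3: 3+3=6, 3+6=9, 3+9=12, 3+11=14
a = 6: 6+6=12, 6+9=15, 6+11=17
a = 9: 9+9=18, 9+11=20
a = 11: 11+11=22
Distinct sums: {-12, -9, -7, -6, -4, -3, -2, 0, 2, 3, 5, 6, 8, 9, 10, 12, 14, 15, 17, 18, 20, 22}
|A + A| = 22

|A + A| = 22


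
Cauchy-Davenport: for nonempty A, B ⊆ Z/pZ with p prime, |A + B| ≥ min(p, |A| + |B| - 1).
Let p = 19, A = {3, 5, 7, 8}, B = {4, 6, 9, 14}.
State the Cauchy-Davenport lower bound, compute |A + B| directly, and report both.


Cauchy-Davenport: |A + B| ≥ min(p, |A| + |B| - 1) for A, B nonempty in Z/pZ.
|A| = 4, |B| = 4, p = 19.
CD lower bound = min(19, 4 + 4 - 1) = min(19, 7) = 7.
Compute A + B mod 19 directly:
a = 3: 3+4=7, 3+6=9, 3+9=12, 3+14=17
a = 5: 5+4=9, 5+6=11, 5+9=14, 5+14=0
a = 7: 7+4=11, 7+6=13, 7+9=16, 7+14=2
a = 8: 8+4=12, 8+6=14, 8+9=17, 8+14=3
A + B = {0, 2, 3, 7, 9, 11, 12, 13, 14, 16, 17}, so |A + B| = 11.
Verify: 11 ≥ 7? Yes ✓.

CD lower bound = 7, actual |A + B| = 11.


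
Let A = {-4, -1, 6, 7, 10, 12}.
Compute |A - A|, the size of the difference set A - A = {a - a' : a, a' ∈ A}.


A - A = {a - a' : a, a' ∈ A}; |A| = 6.
Bounds: 2|A|-1 ≤ |A - A| ≤ |A|² - |A| + 1, i.e. 11 ≤ |A - A| ≤ 31.
Note: 0 ∈ A - A always (from a - a). The set is symmetric: if d ∈ A - A then -d ∈ A - A.
Enumerate nonzero differences d = a - a' with a > a' (then include -d):
Positive differences: {1, 2, 3, 4, 5, 6, 7, 8, 10, 11, 13, 14, 16}
Full difference set: {0} ∪ (positive diffs) ∪ (negative diffs).
|A - A| = 1 + 2·13 = 27 (matches direct enumeration: 27).

|A - A| = 27


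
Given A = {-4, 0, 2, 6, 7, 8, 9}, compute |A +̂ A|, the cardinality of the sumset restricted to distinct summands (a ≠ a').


Restricted sumset: A +̂ A = {a + a' : a ∈ A, a' ∈ A, a ≠ a'}.
Equivalently, take A + A and drop any sum 2a that is achievable ONLY as a + a for a ∈ A (i.e. sums representable only with equal summands).
Enumerate pairs (a, a') with a < a' (symmetric, so each unordered pair gives one sum; this covers all a ≠ a'):
  -4 + 0 = -4
  -4 + 2 = -2
  -4 + 6 = 2
  -4 + 7 = 3
  -4 + 8 = 4
  -4 + 9 = 5
  0 + 2 = 2
  0 + 6 = 6
  0 + 7 = 7
  0 + 8 = 8
  0 + 9 = 9
  2 + 6 = 8
  2 + 7 = 9
  2 + 8 = 10
  2 + 9 = 11
  6 + 7 = 13
  6 + 8 = 14
  6 + 9 = 15
  7 + 8 = 15
  7 + 9 = 16
  8 + 9 = 17
Collected distinct sums: {-4, -2, 2, 3, 4, 5, 6, 7, 8, 9, 10, 11, 13, 14, 15, 16, 17}
|A +̂ A| = 17
(Reference bound: |A +̂ A| ≥ 2|A| - 3 for |A| ≥ 2, with |A| = 7 giving ≥ 11.)

|A +̂ A| = 17


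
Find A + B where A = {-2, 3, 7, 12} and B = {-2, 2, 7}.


A + B = {a + b : a ∈ A, b ∈ B}.
Enumerate all |A|·|B| = 4·3 = 12 pairs (a, b) and collect distinct sums.
a = -2: -2+-2=-4, -2+2=0, -2+7=5
a = 3: 3+-2=1, 3+2=5, 3+7=10
a = 7: 7+-2=5, 7+2=9, 7+7=14
a = 12: 12+-2=10, 12+2=14, 12+7=19
Collecting distinct sums: A + B = {-4, 0, 1, 5, 9, 10, 14, 19}
|A + B| = 8

A + B = {-4, 0, 1, 5, 9, 10, 14, 19}


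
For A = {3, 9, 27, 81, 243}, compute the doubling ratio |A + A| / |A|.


|A| = 5.
Compute A + A by enumerating all 25 pairs.
A + A = {6, 12, 18, 30, 36, 54, 84, 90, 108, 162, 246, 252, 270, 324, 486}, so |A + A| = 15.
K = |A + A| / |A| = 15/5 = 3/1 ≈ 3.0000.
Reference: AP of size 5 gives K = 9/5 ≈ 1.8000; a fully generic set of size 5 gives K ≈ 3.0000.

|A| = 5, |A + A| = 15, K = 15/5 = 3/1.


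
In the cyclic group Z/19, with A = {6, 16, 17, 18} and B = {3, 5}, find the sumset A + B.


Work in Z/19Z: reduce every sum a + b modulo 19.
Enumerate all 8 pairs:
a = 6: 6+3=9, 6+5=11
a = 16: 16+3=0, 16+5=2
a = 17: 17+3=1, 17+5=3
a = 18: 18+3=2, 18+5=4
Distinct residues collected: {0, 1, 2, 3, 4, 9, 11}
|A + B| = 7 (out of 19 total residues).

A + B = {0, 1, 2, 3, 4, 9, 11}


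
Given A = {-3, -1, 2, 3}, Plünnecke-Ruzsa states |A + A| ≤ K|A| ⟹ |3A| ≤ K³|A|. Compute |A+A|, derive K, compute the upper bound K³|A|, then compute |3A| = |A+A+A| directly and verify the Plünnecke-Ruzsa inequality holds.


|A| = 4.
Step 1: Compute A + A by enumerating all 16 pairs.
A + A = {-6, -4, -2, -1, 0, 1, 2, 4, 5, 6}, so |A + A| = 10.
Step 2: Doubling constant K = |A + A|/|A| = 10/4 = 10/4 ≈ 2.5000.
Step 3: Plünnecke-Ruzsa gives |3A| ≤ K³·|A| = (2.5000)³ · 4 ≈ 62.5000.
Step 4: Compute 3A = A + A + A directly by enumerating all triples (a,b,c) ∈ A³; |3A| = 17.
Step 5: Check 17 ≤ 62.5000? Yes ✓.

K = 10/4, Plünnecke-Ruzsa bound K³|A| ≈ 62.5000, |3A| = 17, inequality holds.


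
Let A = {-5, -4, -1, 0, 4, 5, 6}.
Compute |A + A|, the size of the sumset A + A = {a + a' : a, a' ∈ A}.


A + A = {a + a' : a, a' ∈ A}; |A| = 7.
General bounds: 2|A| - 1 ≤ |A + A| ≤ |A|(|A|+1)/2, i.e. 13 ≤ |A + A| ≤ 28.
Lower bound 2|A|-1 is attained iff A is an arithmetic progression.
Enumerate sums a + a' for a ≤ a' (symmetric, so this suffices):
a = -5: -5+-5=-10, -5+-4=-9, -5+-1=-6, -5+0=-5, -5+4=-1, -5+5=0, -5+6=1
a = -4: -4+-4=-8, -4+-1=-5, -4+0=-4, -4+4=0, -4+5=1, -4+6=2
a = -1: -1+-1=-2, -1+0=-1, -1+4=3, -1+5=4, -1+6=5
a = 0: 0+0=0, 0+4=4, 0+5=5, 0+6=6
a = 4: 4+4=8, 4+5=9, 4+6=10
a = 5: 5+5=10, 5+6=11
a = 6: 6+6=12
Distinct sums: {-10, -9, -8, -6, -5, -4, -2, -1, 0, 1, 2, 3, 4, 5, 6, 8, 9, 10, 11, 12}
|A + A| = 20

|A + A| = 20


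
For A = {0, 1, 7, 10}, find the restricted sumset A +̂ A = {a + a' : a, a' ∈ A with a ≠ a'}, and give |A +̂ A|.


Restricted sumset: A +̂ A = {a + a' : a ∈ A, a' ∈ A, a ≠ a'}.
Equivalently, take A + A and drop any sum 2a that is achievable ONLY as a + a for a ∈ A (i.e. sums representable only with equal summands).
Enumerate pairs (a, a') with a < a' (symmetric, so each unordered pair gives one sum; this covers all a ≠ a'):
  0 + 1 = 1
  0 + 7 = 7
  0 + 10 = 10
  1 + 7 = 8
  1 + 10 = 11
  7 + 10 = 17
Collected distinct sums: {1, 7, 8, 10, 11, 17}
|A +̂ A| = 6
(Reference bound: |A +̂ A| ≥ 2|A| - 3 for |A| ≥ 2, with |A| = 4 giving ≥ 5.)

|A +̂ A| = 6


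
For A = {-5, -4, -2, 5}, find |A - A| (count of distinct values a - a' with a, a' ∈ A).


A - A = {a - a' : a, a' ∈ A}; |A| = 4.
Bounds: 2|A|-1 ≤ |A - A| ≤ |A|² - |A| + 1, i.e. 7 ≤ |A - A| ≤ 13.
Note: 0 ∈ A - A always (from a - a). The set is symmetric: if d ∈ A - A then -d ∈ A - A.
Enumerate nonzero differences d = a - a' with a > a' (then include -d):
Positive differences: {1, 2, 3, 7, 9, 10}
Full difference set: {0} ∪ (positive diffs) ∪ (negative diffs).
|A - A| = 1 + 2·6 = 13 (matches direct enumeration: 13).

|A - A| = 13


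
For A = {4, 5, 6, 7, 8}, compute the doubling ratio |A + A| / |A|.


|A| = 5.
Compute A + A by enumerating all 25 pairs.
A + A = {8, 9, 10, 11, 12, 13, 14, 15, 16}, so |A + A| = 9.
K = |A + A| / |A| = 9/5 (already in lowest terms) ≈ 1.8000.
Reference: AP of size 5 gives K = 9/5 ≈ 1.8000; a fully generic set of size 5 gives K ≈ 3.0000.

|A| = 5, |A + A| = 9, K = 9/5.


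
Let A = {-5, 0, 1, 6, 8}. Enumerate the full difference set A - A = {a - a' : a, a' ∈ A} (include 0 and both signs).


A - A = {a - a' : a, a' ∈ A}.
Compute a - a' for each ordered pair (a, a'):
a = -5: -5--5=0, -5-0=-5, -5-1=-6, -5-6=-11, -5-8=-13
a = 0: 0--5=5, 0-0=0, 0-1=-1, 0-6=-6, 0-8=-8
a = 1: 1--5=6, 1-0=1, 1-1=0, 1-6=-5, 1-8=-7
a = 6: 6--5=11, 6-0=6, 6-1=5, 6-6=0, 6-8=-2
a = 8: 8--5=13, 8-0=8, 8-1=7, 8-6=2, 8-8=0
Collecting distinct values (and noting 0 appears from a-a):
A - A = {-13, -11, -8, -7, -6, -5, -2, -1, 0, 1, 2, 5, 6, 7, 8, 11, 13}
|A - A| = 17

A - A = {-13, -11, -8, -7, -6, -5, -2, -1, 0, 1, 2, 5, 6, 7, 8, 11, 13}


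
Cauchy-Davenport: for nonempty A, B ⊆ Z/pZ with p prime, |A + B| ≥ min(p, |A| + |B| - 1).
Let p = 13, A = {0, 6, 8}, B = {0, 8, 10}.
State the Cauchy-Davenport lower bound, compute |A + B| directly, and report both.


Cauchy-Davenport: |A + B| ≥ min(p, |A| + |B| - 1) for A, B nonempty in Z/pZ.
|A| = 3, |B| = 3, p = 13.
CD lower bound = min(13, 3 + 3 - 1) = min(13, 5) = 5.
Compute A + B mod 13 directly:
a = 0: 0+0=0, 0+8=8, 0+10=10
a = 6: 6+0=6, 6+8=1, 6+10=3
a = 8: 8+0=8, 8+8=3, 8+10=5
A + B = {0, 1, 3, 5, 6, 8, 10}, so |A + B| = 7.
Verify: 7 ≥ 5? Yes ✓.

CD lower bound = 5, actual |A + B| = 7.


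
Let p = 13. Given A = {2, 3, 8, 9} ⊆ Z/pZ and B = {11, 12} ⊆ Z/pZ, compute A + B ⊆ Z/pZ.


Work in Z/13Z: reduce every sum a + b modulo 13.
Enumerate all 8 pairs:
a = 2: 2+11=0, 2+12=1
a = 3: 3+11=1, 3+12=2
a = 8: 8+11=6, 8+12=7
a = 9: 9+11=7, 9+12=8
Distinct residues collected: {0, 1, 2, 6, 7, 8}
|A + B| = 6 (out of 13 total residues).

A + B = {0, 1, 2, 6, 7, 8}


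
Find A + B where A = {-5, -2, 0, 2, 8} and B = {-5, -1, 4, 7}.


A + B = {a + b : a ∈ A, b ∈ B}.
Enumerate all |A|·|B| = 5·4 = 20 pairs (a, b) and collect distinct sums.
a = -5: -5+-5=-10, -5+-1=-6, -5+4=-1, -5+7=2
a = -2: -2+-5=-7, -2+-1=-3, -2+4=2, -2+7=5
a = 0: 0+-5=-5, 0+-1=-1, 0+4=4, 0+7=7
a = 2: 2+-5=-3, 2+-1=1, 2+4=6, 2+7=9
a = 8: 8+-5=3, 8+-1=7, 8+4=12, 8+7=15
Collecting distinct sums: A + B = {-10, -7, -6, -5, -3, -1, 1, 2, 3, 4, 5, 6, 7, 9, 12, 15}
|A + B| = 16

A + B = {-10, -7, -6, -5, -3, -1, 1, 2, 3, 4, 5, 6, 7, 9, 12, 15}


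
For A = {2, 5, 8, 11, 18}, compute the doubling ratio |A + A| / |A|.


|A| = 5.
Compute A + A by enumerating all 25 pairs.
A + A = {4, 7, 10, 13, 16, 19, 20, 22, 23, 26, 29, 36}, so |A + A| = 12.
K = |A + A| / |A| = 12/5 (already in lowest terms) ≈ 2.4000.
Reference: AP of size 5 gives K = 9/5 ≈ 1.8000; a fully generic set of size 5 gives K ≈ 3.0000.

|A| = 5, |A + A| = 12, K = 12/5.


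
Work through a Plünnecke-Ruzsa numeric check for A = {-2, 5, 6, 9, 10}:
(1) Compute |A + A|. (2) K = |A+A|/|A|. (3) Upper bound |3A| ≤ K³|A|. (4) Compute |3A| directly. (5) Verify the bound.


|A| = 5.
Step 1: Compute A + A by enumerating all 25 pairs.
A + A = {-4, 3, 4, 7, 8, 10, 11, 12, 14, 15, 16, 18, 19, 20}, so |A + A| = 14.
Step 2: Doubling constant K = |A + A|/|A| = 14/5 = 14/5 ≈ 2.8000.
Step 3: Plünnecke-Ruzsa gives |3A| ≤ K³·|A| = (2.8000)³ · 5 ≈ 109.7600.
Step 4: Compute 3A = A + A + A directly by enumerating all triples (a,b,c) ∈ A³; |3A| = 27.
Step 5: Check 27 ≤ 109.7600? Yes ✓.

K = 14/5, Plünnecke-Ruzsa bound K³|A| ≈ 109.7600, |3A| = 27, inequality holds.


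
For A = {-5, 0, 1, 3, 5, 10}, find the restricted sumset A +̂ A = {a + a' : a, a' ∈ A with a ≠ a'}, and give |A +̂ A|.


Restricted sumset: A +̂ A = {a + a' : a ∈ A, a' ∈ A, a ≠ a'}.
Equivalently, take A + A and drop any sum 2a that is achievable ONLY as a + a for a ∈ A (i.e. sums representable only with equal summands).
Enumerate pairs (a, a') with a < a' (symmetric, so each unordered pair gives one sum; this covers all a ≠ a'):
  -5 + 0 = -5
  -5 + 1 = -4
  -5 + 3 = -2
  -5 + 5 = 0
  -5 + 10 = 5
  0 + 1 = 1
  0 + 3 = 3
  0 + 5 = 5
  0 + 10 = 10
  1 + 3 = 4
  1 + 5 = 6
  1 + 10 = 11
  3 + 5 = 8
  3 + 10 = 13
  5 + 10 = 15
Collected distinct sums: {-5, -4, -2, 0, 1, 3, 4, 5, 6, 8, 10, 11, 13, 15}
|A +̂ A| = 14
(Reference bound: |A +̂ A| ≥ 2|A| - 3 for |A| ≥ 2, with |A| = 6 giving ≥ 9.)

|A +̂ A| = 14


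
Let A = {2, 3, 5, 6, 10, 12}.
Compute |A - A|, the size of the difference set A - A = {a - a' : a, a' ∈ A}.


A - A = {a - a' : a, a' ∈ A}; |A| = 6.
Bounds: 2|A|-1 ≤ |A - A| ≤ |A|² - |A| + 1, i.e. 11 ≤ |A - A| ≤ 31.
Note: 0 ∈ A - A always (from a - a). The set is symmetric: if d ∈ A - A then -d ∈ A - A.
Enumerate nonzero differences d = a - a' with a > a' (then include -d):
Positive differences: {1, 2, 3, 4, 5, 6, 7, 8, 9, 10}
Full difference set: {0} ∪ (positive diffs) ∪ (negative diffs).
|A - A| = 1 + 2·10 = 21 (matches direct enumeration: 21).

|A - A| = 21


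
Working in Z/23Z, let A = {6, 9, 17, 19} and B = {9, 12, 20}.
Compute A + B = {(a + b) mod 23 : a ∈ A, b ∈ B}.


Work in Z/23Z: reduce every sum a + b modulo 23.
Enumerate all 12 pairs:
a = 6: 6+9=15, 6+12=18, 6+20=3
a = 9: 9+9=18, 9+12=21, 9+20=6
a = 17: 17+9=3, 17+12=6, 17+20=14
a = 19: 19+9=5, 19+12=8, 19+20=16
Distinct residues collected: {3, 5, 6, 8, 14, 15, 16, 18, 21}
|A + B| = 9 (out of 23 total residues).

A + B = {3, 5, 6, 8, 14, 15, 16, 18, 21}


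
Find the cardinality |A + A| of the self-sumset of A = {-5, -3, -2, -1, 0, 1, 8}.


A + A = {a + a' : a, a' ∈ A}; |A| = 7.
General bounds: 2|A| - 1 ≤ |A + A| ≤ |A|(|A|+1)/2, i.e. 13 ≤ |A + A| ≤ 28.
Lower bound 2|A|-1 is attained iff A is an arithmetic progression.
Enumerate sums a + a' for a ≤ a' (symmetric, so this suffices):
a = -5: -5+-5=-10, -5+-3=-8, -5+-2=-7, -5+-1=-6, -5+0=-5, -5+1=-4, -5+8=3
a = -3: -3+-3=-6, -3+-2=-5, -3+-1=-4, -3+0=-3, -3+1=-2, -3+8=5
a = -2: -2+-2=-4, -2+-1=-3, -2+0=-2, -2+1=-1, -2+8=6
a = -1: -1+-1=-2, -1+0=-1, -1+1=0, -1+8=7
a = 0: 0+0=0, 0+1=1, 0+8=8
a = 1: 1+1=2, 1+8=9
a = 8: 8+8=16
Distinct sums: {-10, -8, -7, -6, -5, -4, -3, -2, -1, 0, 1, 2, 3, 5, 6, 7, 8, 9, 16}
|A + A| = 19

|A + A| = 19


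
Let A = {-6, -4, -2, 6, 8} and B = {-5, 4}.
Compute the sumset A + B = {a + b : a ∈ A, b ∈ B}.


A + B = {a + b : a ∈ A, b ∈ B}.
Enumerate all |A|·|B| = 5·2 = 10 pairs (a, b) and collect distinct sums.
a = -6: -6+-5=-11, -6+4=-2
a = -4: -4+-5=-9, -4+4=0
a = -2: -2+-5=-7, -2+4=2
a = 6: 6+-5=1, 6+4=10
a = 8: 8+-5=3, 8+4=12
Collecting distinct sums: A + B = {-11, -9, -7, -2, 0, 1, 2, 3, 10, 12}
|A + B| = 10

A + B = {-11, -9, -7, -2, 0, 1, 2, 3, 10, 12}


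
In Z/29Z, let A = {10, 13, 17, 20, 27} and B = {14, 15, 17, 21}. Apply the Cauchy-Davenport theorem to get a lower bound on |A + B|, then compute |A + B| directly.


Cauchy-Davenport: |A + B| ≥ min(p, |A| + |B| - 1) for A, B nonempty in Z/pZ.
|A| = 5, |B| = 4, p = 29.
CD lower bound = min(29, 5 + 4 - 1) = min(29, 8) = 8.
Compute A + B mod 29 directly:
a = 10: 10+14=24, 10+15=25, 10+17=27, 10+21=2
a = 13: 13+14=27, 13+15=28, 13+17=1, 13+21=5
a = 17: 17+14=2, 17+15=3, 17+17=5, 17+21=9
a = 20: 20+14=5, 20+15=6, 20+17=8, 20+21=12
a = 27: 27+14=12, 27+15=13, 27+17=15, 27+21=19
A + B = {1, 2, 3, 5, 6, 8, 9, 12, 13, 15, 19, 24, 25, 27, 28}, so |A + B| = 15.
Verify: 15 ≥ 8? Yes ✓.

CD lower bound = 8, actual |A + B| = 15.


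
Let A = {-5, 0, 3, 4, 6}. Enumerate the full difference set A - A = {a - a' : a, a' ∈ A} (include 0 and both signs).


A - A = {a - a' : a, a' ∈ A}.
Compute a - a' for each ordered pair (a, a'):
a = -5: -5--5=0, -5-0=-5, -5-3=-8, -5-4=-9, -5-6=-11
a = 0: 0--5=5, 0-0=0, 0-3=-3, 0-4=-4, 0-6=-6
a = 3: 3--5=8, 3-0=3, 3-3=0, 3-4=-1, 3-6=-3
a = 4: 4--5=9, 4-0=4, 4-3=1, 4-4=0, 4-6=-2
a = 6: 6--5=11, 6-0=6, 6-3=3, 6-4=2, 6-6=0
Collecting distinct values (and noting 0 appears from a-a):
A - A = {-11, -9, -8, -6, -5, -4, -3, -2, -1, 0, 1, 2, 3, 4, 5, 6, 8, 9, 11}
|A - A| = 19

A - A = {-11, -9, -8, -6, -5, -4, -3, -2, -1, 0, 1, 2, 3, 4, 5, 6, 8, 9, 11}


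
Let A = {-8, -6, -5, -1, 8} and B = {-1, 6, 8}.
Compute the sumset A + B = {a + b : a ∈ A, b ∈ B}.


A + B = {a + b : a ∈ A, b ∈ B}.
Enumerate all |A|·|B| = 5·3 = 15 pairs (a, b) and collect distinct sums.
a = -8: -8+-1=-9, -8+6=-2, -8+8=0
a = -6: -6+-1=-7, -6+6=0, -6+8=2
a = -5: -5+-1=-6, -5+6=1, -5+8=3
a = -1: -1+-1=-2, -1+6=5, -1+8=7
a = 8: 8+-1=7, 8+6=14, 8+8=16
Collecting distinct sums: A + B = {-9, -7, -6, -2, 0, 1, 2, 3, 5, 7, 14, 16}
|A + B| = 12

A + B = {-9, -7, -6, -2, 0, 1, 2, 3, 5, 7, 14, 16}


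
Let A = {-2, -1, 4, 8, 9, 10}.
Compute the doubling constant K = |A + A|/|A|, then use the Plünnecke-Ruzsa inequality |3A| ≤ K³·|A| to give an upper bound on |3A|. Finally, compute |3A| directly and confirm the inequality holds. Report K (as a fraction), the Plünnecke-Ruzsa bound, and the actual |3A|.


|A| = 6.
Step 1: Compute A + A by enumerating all 36 pairs.
A + A = {-4, -3, -2, 2, 3, 6, 7, 8, 9, 12, 13, 14, 16, 17, 18, 19, 20}, so |A + A| = 17.
Step 2: Doubling constant K = |A + A|/|A| = 17/6 = 17/6 ≈ 2.8333.
Step 3: Plünnecke-Ruzsa gives |3A| ≤ K³·|A| = (2.8333)³ · 6 ≈ 136.4722.
Step 4: Compute 3A = A + A + A directly by enumerating all triples (a,b,c) ∈ A³; |3A| = 33.
Step 5: Check 33 ≤ 136.4722? Yes ✓.

K = 17/6, Plünnecke-Ruzsa bound K³|A| ≈ 136.4722, |3A| = 33, inequality holds.


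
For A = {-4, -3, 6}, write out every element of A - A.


A - A = {a - a' : a, a' ∈ A}.
Compute a - a' for each ordered pair (a, a'):
a = -4: -4--4=0, -4--3=-1, -4-6=-10
a = -3: -3--4=1, -3--3=0, -3-6=-9
a = 6: 6--4=10, 6--3=9, 6-6=0
Collecting distinct values (and noting 0 appears from a-a):
A - A = {-10, -9, -1, 0, 1, 9, 10}
|A - A| = 7

A - A = {-10, -9, -1, 0, 1, 9, 10}


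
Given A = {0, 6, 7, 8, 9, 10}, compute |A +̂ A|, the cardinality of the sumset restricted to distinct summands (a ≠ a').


Restricted sumset: A +̂ A = {a + a' : a ∈ A, a' ∈ A, a ≠ a'}.
Equivalently, take A + A and drop any sum 2a that is achievable ONLY as a + a for a ∈ A (i.e. sums representable only with equal summands).
Enumerate pairs (a, a') with a < a' (symmetric, so each unordered pair gives one sum; this covers all a ≠ a'):
  0 + 6 = 6
  0 + 7 = 7
  0 + 8 = 8
  0 + 9 = 9
  0 + 10 = 10
  6 + 7 = 13
  6 + 8 = 14
  6 + 9 = 15
  6 + 10 = 16
  7 + 8 = 15
  7 + 9 = 16
  7 + 10 = 17
  8 + 9 = 17
  8 + 10 = 18
  9 + 10 = 19
Collected distinct sums: {6, 7, 8, 9, 10, 13, 14, 15, 16, 17, 18, 19}
|A +̂ A| = 12
(Reference bound: |A +̂ A| ≥ 2|A| - 3 for |A| ≥ 2, with |A| = 6 giving ≥ 9.)

|A +̂ A| = 12


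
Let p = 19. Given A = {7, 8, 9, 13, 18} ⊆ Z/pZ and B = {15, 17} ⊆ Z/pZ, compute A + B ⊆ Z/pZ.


Work in Z/19Z: reduce every sum a + b modulo 19.
Enumerate all 10 pairs:
a = 7: 7+15=3, 7+17=5
a = 8: 8+15=4, 8+17=6
a = 9: 9+15=5, 9+17=7
a = 13: 13+15=9, 13+17=11
a = 18: 18+15=14, 18+17=16
Distinct residues collected: {3, 4, 5, 6, 7, 9, 11, 14, 16}
|A + B| = 9 (out of 19 total residues).

A + B = {3, 4, 5, 6, 7, 9, 11, 14, 16}


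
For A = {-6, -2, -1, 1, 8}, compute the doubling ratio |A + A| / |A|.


|A| = 5.
Compute A + A by enumerating all 25 pairs.
A + A = {-12, -8, -7, -5, -4, -3, -2, -1, 0, 2, 6, 7, 9, 16}, so |A + A| = 14.
K = |A + A| / |A| = 14/5 (already in lowest terms) ≈ 2.8000.
Reference: AP of size 5 gives K = 9/5 ≈ 1.8000; a fully generic set of size 5 gives K ≈ 3.0000.

|A| = 5, |A + A| = 14, K = 14/5.


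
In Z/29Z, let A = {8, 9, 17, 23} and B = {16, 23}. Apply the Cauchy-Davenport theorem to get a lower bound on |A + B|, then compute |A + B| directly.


Cauchy-Davenport: |A + B| ≥ min(p, |A| + |B| - 1) for A, B nonempty in Z/pZ.
|A| = 4, |B| = 2, p = 29.
CD lower bound = min(29, 4 + 2 - 1) = min(29, 5) = 5.
Compute A + B mod 29 directly:
a = 8: 8+16=24, 8+23=2
a = 9: 9+16=25, 9+23=3
a = 17: 17+16=4, 17+23=11
a = 23: 23+16=10, 23+23=17
A + B = {2, 3, 4, 10, 11, 17, 24, 25}, so |A + B| = 8.
Verify: 8 ≥ 5? Yes ✓.

CD lower bound = 5, actual |A + B| = 8.


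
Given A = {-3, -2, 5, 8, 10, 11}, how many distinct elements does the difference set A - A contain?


A - A = {a - a' : a, a' ∈ A}; |A| = 6.
Bounds: 2|A|-1 ≤ |A - A| ≤ |A|² - |A| + 1, i.e. 11 ≤ |A - A| ≤ 31.
Note: 0 ∈ A - A always (from a - a). The set is symmetric: if d ∈ A - A then -d ∈ A - A.
Enumerate nonzero differences d = a - a' with a > a' (then include -d):
Positive differences: {1, 2, 3, 5, 6, 7, 8, 10, 11, 12, 13, 14}
Full difference set: {0} ∪ (positive diffs) ∪ (negative diffs).
|A - A| = 1 + 2·12 = 25 (matches direct enumeration: 25).

|A - A| = 25


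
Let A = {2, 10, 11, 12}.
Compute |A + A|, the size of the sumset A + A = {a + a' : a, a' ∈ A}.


A + A = {a + a' : a, a' ∈ A}; |A| = 4.
General bounds: 2|A| - 1 ≤ |A + A| ≤ |A|(|A|+1)/2, i.e. 7 ≤ |A + A| ≤ 10.
Lower bound 2|A|-1 is attained iff A is an arithmetic progression.
Enumerate sums a + a' for a ≤ a' (symmetric, so this suffices):
a = 2: 2+2=4, 2+10=12, 2+11=13, 2+12=14
a = 10: 10+10=20, 10+11=21, 10+12=22
a = 11: 11+11=22, 11+12=23
a = 12: 12+12=24
Distinct sums: {4, 12, 13, 14, 20, 21, 22, 23, 24}
|A + A| = 9

|A + A| = 9


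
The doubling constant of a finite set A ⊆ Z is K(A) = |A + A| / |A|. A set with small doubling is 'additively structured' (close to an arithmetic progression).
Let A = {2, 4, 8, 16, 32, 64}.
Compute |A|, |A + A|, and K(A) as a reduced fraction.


|A| = 6.
Compute A + A by enumerating all 36 pairs.
A + A = {4, 6, 8, 10, 12, 16, 18, 20, 24, 32, 34, 36, 40, 48, 64, 66, 68, 72, 80, 96, 128}, so |A + A| = 21.
K = |A + A| / |A| = 21/6 = 7/2 ≈ 3.5000.
Reference: AP of size 6 gives K = 11/6 ≈ 1.8333; a fully generic set of size 6 gives K ≈ 3.5000.

|A| = 6, |A + A| = 21, K = 21/6 = 7/2.


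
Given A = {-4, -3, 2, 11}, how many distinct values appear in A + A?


A + A = {a + a' : a, a' ∈ A}; |A| = 4.
General bounds: 2|A| - 1 ≤ |A + A| ≤ |A|(|A|+1)/2, i.e. 7 ≤ |A + A| ≤ 10.
Lower bound 2|A|-1 is attained iff A is an arithmetic progression.
Enumerate sums a + a' for a ≤ a' (symmetric, so this suffices):
a = -4: -4+-4=-8, -4+-3=-7, -4+2=-2, -4+11=7
a = -3: -3+-3=-6, -3+2=-1, -3+11=8
a = 2: 2+2=4, 2+11=13
a = 11: 11+11=22
Distinct sums: {-8, -7, -6, -2, -1, 4, 7, 8, 13, 22}
|A + A| = 10

|A + A| = 10


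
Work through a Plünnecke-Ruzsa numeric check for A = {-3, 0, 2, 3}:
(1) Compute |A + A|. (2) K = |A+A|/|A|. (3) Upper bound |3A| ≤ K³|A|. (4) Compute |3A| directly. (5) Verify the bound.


|A| = 4.
Step 1: Compute A + A by enumerating all 16 pairs.
A + A = {-6, -3, -1, 0, 2, 3, 4, 5, 6}, so |A + A| = 9.
Step 2: Doubling constant K = |A + A|/|A| = 9/4 = 9/4 ≈ 2.2500.
Step 3: Plünnecke-Ruzsa gives |3A| ≤ K³·|A| = (2.2500)³ · 4 ≈ 45.5625.
Step 4: Compute 3A = A + A + A directly by enumerating all triples (a,b,c) ∈ A³; |3A| = 15.
Step 5: Check 15 ≤ 45.5625? Yes ✓.

K = 9/4, Plünnecke-Ruzsa bound K³|A| ≈ 45.5625, |3A| = 15, inequality holds.


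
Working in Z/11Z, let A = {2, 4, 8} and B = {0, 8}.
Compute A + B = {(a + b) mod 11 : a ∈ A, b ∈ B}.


Work in Z/11Z: reduce every sum a + b modulo 11.
Enumerate all 6 pairs:
a = 2: 2+0=2, 2+8=10
a = 4: 4+0=4, 4+8=1
a = 8: 8+0=8, 8+8=5
Distinct residues collected: {1, 2, 4, 5, 8, 10}
|A + B| = 6 (out of 11 total residues).

A + B = {1, 2, 4, 5, 8, 10}


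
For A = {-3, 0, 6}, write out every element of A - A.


A - A = {a - a' : a, a' ∈ A}.
Compute a - a' for each ordered pair (a, a'):
a = -3: -3--3=0, -3-0=-3, -3-6=-9
a = 0: 0--3=3, 0-0=0, 0-6=-6
a = 6: 6--3=9, 6-0=6, 6-6=0
Collecting distinct values (and noting 0 appears from a-a):
A - A = {-9, -6, -3, 0, 3, 6, 9}
|A - A| = 7

A - A = {-9, -6, -3, 0, 3, 6, 9}


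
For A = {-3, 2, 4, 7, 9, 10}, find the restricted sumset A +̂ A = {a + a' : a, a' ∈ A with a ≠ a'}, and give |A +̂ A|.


Restricted sumset: A +̂ A = {a + a' : a ∈ A, a' ∈ A, a ≠ a'}.
Equivalently, take A + A and drop any sum 2a that is achievable ONLY as a + a for a ∈ A (i.e. sums representable only with equal summands).
Enumerate pairs (a, a') with a < a' (symmetric, so each unordered pair gives one sum; this covers all a ≠ a'):
  -3 + 2 = -1
  -3 + 4 = 1
  -3 + 7 = 4
  -3 + 9 = 6
  -3 + 10 = 7
  2 + 4 = 6
  2 + 7 = 9
  2 + 9 = 11
  2 + 10 = 12
  4 + 7 = 11
  4 + 9 = 13
  4 + 10 = 14
  7 + 9 = 16
  7 + 10 = 17
  9 + 10 = 19
Collected distinct sums: {-1, 1, 4, 6, 7, 9, 11, 12, 13, 14, 16, 17, 19}
|A +̂ A| = 13
(Reference bound: |A +̂ A| ≥ 2|A| - 3 for |A| ≥ 2, with |A| = 6 giving ≥ 9.)

|A +̂ A| = 13


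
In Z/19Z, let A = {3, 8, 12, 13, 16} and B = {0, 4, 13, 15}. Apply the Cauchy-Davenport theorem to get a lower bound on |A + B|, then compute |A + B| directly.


Cauchy-Davenport: |A + B| ≥ min(p, |A| + |B| - 1) for A, B nonempty in Z/pZ.
|A| = 5, |B| = 4, p = 19.
CD lower bound = min(19, 5 + 4 - 1) = min(19, 8) = 8.
Compute A + B mod 19 directly:
a = 3: 3+0=3, 3+4=7, 3+13=16, 3+15=18
a = 8: 8+0=8, 8+4=12, 8+13=2, 8+15=4
a = 12: 12+0=12, 12+4=16, 12+13=6, 12+15=8
a = 13: 13+0=13, 13+4=17, 13+13=7, 13+15=9
a = 16: 16+0=16, 16+4=1, 16+13=10, 16+15=12
A + B = {1, 2, 3, 4, 6, 7, 8, 9, 10, 12, 13, 16, 17, 18}, so |A + B| = 14.
Verify: 14 ≥ 8? Yes ✓.

CD lower bound = 8, actual |A + B| = 14.


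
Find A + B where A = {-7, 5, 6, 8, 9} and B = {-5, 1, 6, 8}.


A + B = {a + b : a ∈ A, b ∈ B}.
Enumerate all |A|·|B| = 5·4 = 20 pairs (a, b) and collect distinct sums.
a = -7: -7+-5=-12, -7+1=-6, -7+6=-1, -7+8=1
a = 5: 5+-5=0, 5+1=6, 5+6=11, 5+8=13
a = 6: 6+-5=1, 6+1=7, 6+6=12, 6+8=14
a = 8: 8+-5=3, 8+1=9, 8+6=14, 8+8=16
a = 9: 9+-5=4, 9+1=10, 9+6=15, 9+8=17
Collecting distinct sums: A + B = {-12, -6, -1, 0, 1, 3, 4, 6, 7, 9, 10, 11, 12, 13, 14, 15, 16, 17}
|A + B| = 18

A + B = {-12, -6, -1, 0, 1, 3, 4, 6, 7, 9, 10, 11, 12, 13, 14, 15, 16, 17}


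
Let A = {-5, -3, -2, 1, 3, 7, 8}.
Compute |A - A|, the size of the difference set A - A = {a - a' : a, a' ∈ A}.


A - A = {a - a' : a, a' ∈ A}; |A| = 7.
Bounds: 2|A|-1 ≤ |A - A| ≤ |A|² - |A| + 1, i.e. 13 ≤ |A - A| ≤ 43.
Note: 0 ∈ A - A always (from a - a). The set is symmetric: if d ∈ A - A then -d ∈ A - A.
Enumerate nonzero differences d = a - a' with a > a' (then include -d):
Positive differences: {1, 2, 3, 4, 5, 6, 7, 8, 9, 10, 11, 12, 13}
Full difference set: {0} ∪ (positive diffs) ∪ (negative diffs).
|A - A| = 1 + 2·13 = 27 (matches direct enumeration: 27).

|A - A| = 27


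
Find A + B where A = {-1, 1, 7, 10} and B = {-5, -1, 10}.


A + B = {a + b : a ∈ A, b ∈ B}.
Enumerate all |A|·|B| = 4·3 = 12 pairs (a, b) and collect distinct sums.
a = -1: -1+-5=-6, -1+-1=-2, -1+10=9
a = 1: 1+-5=-4, 1+-1=0, 1+10=11
a = 7: 7+-5=2, 7+-1=6, 7+10=17
a = 10: 10+-5=5, 10+-1=9, 10+10=20
Collecting distinct sums: A + B = {-6, -4, -2, 0, 2, 5, 6, 9, 11, 17, 20}
|A + B| = 11

A + B = {-6, -4, -2, 0, 2, 5, 6, 9, 11, 17, 20}


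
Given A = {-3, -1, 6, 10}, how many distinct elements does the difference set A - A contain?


A - A = {a - a' : a, a' ∈ A}; |A| = 4.
Bounds: 2|A|-1 ≤ |A - A| ≤ |A|² - |A| + 1, i.e. 7 ≤ |A - A| ≤ 13.
Note: 0 ∈ A - A always (from a - a). The set is symmetric: if d ∈ A - A then -d ∈ A - A.
Enumerate nonzero differences d = a - a' with a > a' (then include -d):
Positive differences: {2, 4, 7, 9, 11, 13}
Full difference set: {0} ∪ (positive diffs) ∪ (negative diffs).
|A - A| = 1 + 2·6 = 13 (matches direct enumeration: 13).

|A - A| = 13


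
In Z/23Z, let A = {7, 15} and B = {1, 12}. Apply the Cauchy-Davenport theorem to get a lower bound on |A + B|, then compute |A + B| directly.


Cauchy-Davenport: |A + B| ≥ min(p, |A| + |B| - 1) for A, B nonempty in Z/pZ.
|A| = 2, |B| = 2, p = 23.
CD lower bound = min(23, 2 + 2 - 1) = min(23, 3) = 3.
Compute A + B mod 23 directly:
a = 7: 7+1=8, 7+12=19
a = 15: 15+1=16, 15+12=4
A + B = {4, 8, 16, 19}, so |A + B| = 4.
Verify: 4 ≥ 3? Yes ✓.

CD lower bound = 3, actual |A + B| = 4.


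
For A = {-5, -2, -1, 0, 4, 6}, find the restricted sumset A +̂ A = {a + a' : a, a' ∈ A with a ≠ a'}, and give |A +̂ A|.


Restricted sumset: A +̂ A = {a + a' : a ∈ A, a' ∈ A, a ≠ a'}.
Equivalently, take A + A and drop any sum 2a that is achievable ONLY as a + a for a ∈ A (i.e. sums representable only with equal summands).
Enumerate pairs (a, a') with a < a' (symmetric, so each unordered pair gives one sum; this covers all a ≠ a'):
  -5 + -2 = -7
  -5 + -1 = -6
  -5 + 0 = -5
  -5 + 4 = -1
  -5 + 6 = 1
  -2 + -1 = -3
  -2 + 0 = -2
  -2 + 4 = 2
  -2 + 6 = 4
  -1 + 0 = -1
  -1 + 4 = 3
  -1 + 6 = 5
  0 + 4 = 4
  0 + 6 = 6
  4 + 6 = 10
Collected distinct sums: {-7, -6, -5, -3, -2, -1, 1, 2, 3, 4, 5, 6, 10}
|A +̂ A| = 13
(Reference bound: |A +̂ A| ≥ 2|A| - 3 for |A| ≥ 2, with |A| = 6 giving ≥ 9.)

|A +̂ A| = 13


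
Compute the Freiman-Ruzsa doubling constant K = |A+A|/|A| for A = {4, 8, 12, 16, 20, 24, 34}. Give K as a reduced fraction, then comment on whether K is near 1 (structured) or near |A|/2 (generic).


|A| = 7.
Compute A + A by enumerating all 49 pairs.
A + A = {8, 12, 16, 20, 24, 28, 32, 36, 38, 40, 42, 44, 46, 48, 50, 54, 58, 68}, so |A + A| = 18.
K = |A + A| / |A| = 18/7 (already in lowest terms) ≈ 2.5714.
Reference: AP of size 7 gives K = 13/7 ≈ 1.8571; a fully generic set of size 7 gives K ≈ 4.0000.

|A| = 7, |A + A| = 18, K = 18/7.


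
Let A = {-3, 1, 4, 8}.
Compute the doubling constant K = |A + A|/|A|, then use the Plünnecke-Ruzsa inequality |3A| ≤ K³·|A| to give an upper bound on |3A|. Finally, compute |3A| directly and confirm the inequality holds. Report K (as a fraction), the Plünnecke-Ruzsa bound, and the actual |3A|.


|A| = 4.
Step 1: Compute A + A by enumerating all 16 pairs.
A + A = {-6, -2, 1, 2, 5, 8, 9, 12, 16}, so |A + A| = 9.
Step 2: Doubling constant K = |A + A|/|A| = 9/4 = 9/4 ≈ 2.2500.
Step 3: Plünnecke-Ruzsa gives |3A| ≤ K³·|A| = (2.2500)³ · 4 ≈ 45.5625.
Step 4: Compute 3A = A + A + A directly by enumerating all triples (a,b,c) ∈ A³; |3A| = 16.
Step 5: Check 16 ≤ 45.5625? Yes ✓.

K = 9/4, Plünnecke-Ruzsa bound K³|A| ≈ 45.5625, |3A| = 16, inequality holds.


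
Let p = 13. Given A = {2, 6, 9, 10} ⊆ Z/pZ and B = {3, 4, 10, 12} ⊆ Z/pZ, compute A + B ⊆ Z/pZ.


Work in Z/13Z: reduce every sum a + b modulo 13.
Enumerate all 16 pairs:
a = 2: 2+3=5, 2+4=6, 2+10=12, 2+12=1
a = 6: 6+3=9, 6+4=10, 6+10=3, 6+12=5
a = 9: 9+3=12, 9+4=0, 9+10=6, 9+12=8
a = 10: 10+3=0, 10+4=1, 10+10=7, 10+12=9
Distinct residues collected: {0, 1, 3, 5, 6, 7, 8, 9, 10, 12}
|A + B| = 10 (out of 13 total residues).

A + B = {0, 1, 3, 5, 6, 7, 8, 9, 10, 12}


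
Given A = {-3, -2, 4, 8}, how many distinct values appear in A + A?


A + A = {a + a' : a, a' ∈ A}; |A| = 4.
General bounds: 2|A| - 1 ≤ |A + A| ≤ |A|(|A|+1)/2, i.e. 7 ≤ |A + A| ≤ 10.
Lower bound 2|A|-1 is attained iff A is an arithmetic progression.
Enumerate sums a + a' for a ≤ a' (symmetric, so this suffices):
a = -3: -3+-3=-6, -3+-2=-5, -3+4=1, -3+8=5
a = -2: -2+-2=-4, -2+4=2, -2+8=6
a = 4: 4+4=8, 4+8=12
a = 8: 8+8=16
Distinct sums: {-6, -5, -4, 1, 2, 5, 6, 8, 12, 16}
|A + A| = 10

|A + A| = 10


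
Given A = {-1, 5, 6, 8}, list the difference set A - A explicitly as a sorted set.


A - A = {a - a' : a, a' ∈ A}.
Compute a - a' for each ordered pair (a, a'):
a = -1: -1--1=0, -1-5=-6, -1-6=-7, -1-8=-9
a = 5: 5--1=6, 5-5=0, 5-6=-1, 5-8=-3
a = 6: 6--1=7, 6-5=1, 6-6=0, 6-8=-2
a = 8: 8--1=9, 8-5=3, 8-6=2, 8-8=0
Collecting distinct values (and noting 0 appears from a-a):
A - A = {-9, -7, -6, -3, -2, -1, 0, 1, 2, 3, 6, 7, 9}
|A - A| = 13

A - A = {-9, -7, -6, -3, -2, -1, 0, 1, 2, 3, 6, 7, 9}


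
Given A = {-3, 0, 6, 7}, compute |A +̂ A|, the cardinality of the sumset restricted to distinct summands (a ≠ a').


Restricted sumset: A +̂ A = {a + a' : a ∈ A, a' ∈ A, a ≠ a'}.
Equivalently, take A + A and drop any sum 2a that is achievable ONLY as a + a for a ∈ A (i.e. sums representable only with equal summands).
Enumerate pairs (a, a') with a < a' (symmetric, so each unordered pair gives one sum; this covers all a ≠ a'):
  -3 + 0 = -3
  -3 + 6 = 3
  -3 + 7 = 4
  0 + 6 = 6
  0 + 7 = 7
  6 + 7 = 13
Collected distinct sums: {-3, 3, 4, 6, 7, 13}
|A +̂ A| = 6
(Reference bound: |A +̂ A| ≥ 2|A| - 3 for |A| ≥ 2, with |A| = 4 giving ≥ 5.)

|A +̂ A| = 6


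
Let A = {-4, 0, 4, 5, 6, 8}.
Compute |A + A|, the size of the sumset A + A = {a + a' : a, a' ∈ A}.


A + A = {a + a' : a, a' ∈ A}; |A| = 6.
General bounds: 2|A| - 1 ≤ |A + A| ≤ |A|(|A|+1)/2, i.e. 11 ≤ |A + A| ≤ 21.
Lower bound 2|A|-1 is attained iff A is an arithmetic progression.
Enumerate sums a + a' for a ≤ a' (symmetric, so this suffices):
a = -4: -4+-4=-8, -4+0=-4, -4+4=0, -4+5=1, -4+6=2, -4+8=4
a = 0: 0+0=0, 0+4=4, 0+5=5, 0+6=6, 0+8=8
a = 4: 4+4=8, 4+5=9, 4+6=10, 4+8=12
a = 5: 5+5=10, 5+6=11, 5+8=13
a = 6: 6+6=12, 6+8=14
a = 8: 8+8=16
Distinct sums: {-8, -4, 0, 1, 2, 4, 5, 6, 8, 9, 10, 11, 12, 13, 14, 16}
|A + A| = 16

|A + A| = 16


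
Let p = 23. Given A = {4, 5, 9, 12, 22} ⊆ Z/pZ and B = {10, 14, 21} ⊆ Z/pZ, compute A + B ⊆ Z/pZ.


Work in Z/23Z: reduce every sum a + b modulo 23.
Enumerate all 15 pairs:
a = 4: 4+10=14, 4+14=18, 4+21=2
a = 5: 5+10=15, 5+14=19, 5+21=3
a = 9: 9+10=19, 9+14=0, 9+21=7
a = 12: 12+10=22, 12+14=3, 12+21=10
a = 22: 22+10=9, 22+14=13, 22+21=20
Distinct residues collected: {0, 2, 3, 7, 9, 10, 13, 14, 15, 18, 19, 20, 22}
|A + B| = 13 (out of 23 total residues).

A + B = {0, 2, 3, 7, 9, 10, 13, 14, 15, 18, 19, 20, 22}


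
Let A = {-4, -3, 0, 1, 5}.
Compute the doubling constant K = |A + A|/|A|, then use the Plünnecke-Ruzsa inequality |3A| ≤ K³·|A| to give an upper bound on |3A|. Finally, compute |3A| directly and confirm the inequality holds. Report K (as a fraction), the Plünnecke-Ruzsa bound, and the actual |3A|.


|A| = 5.
Step 1: Compute A + A by enumerating all 25 pairs.
A + A = {-8, -7, -6, -4, -3, -2, 0, 1, 2, 5, 6, 10}, so |A + A| = 12.
Step 2: Doubling constant K = |A + A|/|A| = 12/5 = 12/5 ≈ 2.4000.
Step 3: Plünnecke-Ruzsa gives |3A| ≤ K³·|A| = (2.4000)³ · 5 ≈ 69.1200.
Step 4: Compute 3A = A + A + A directly by enumerating all triples (a,b,c) ∈ A³; |3A| = 22.
Step 5: Check 22 ≤ 69.1200? Yes ✓.

K = 12/5, Plünnecke-Ruzsa bound K³|A| ≈ 69.1200, |3A| = 22, inequality holds.


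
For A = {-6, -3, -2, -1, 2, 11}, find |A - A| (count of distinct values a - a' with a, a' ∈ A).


A - A = {a - a' : a, a' ∈ A}; |A| = 6.
Bounds: 2|A|-1 ≤ |A - A| ≤ |A|² - |A| + 1, i.e. 11 ≤ |A - A| ≤ 31.
Note: 0 ∈ A - A always (from a - a). The set is symmetric: if d ∈ A - A then -d ∈ A - A.
Enumerate nonzero differences d = a - a' with a > a' (then include -d):
Positive differences: {1, 2, 3, 4, 5, 8, 9, 12, 13, 14, 17}
Full difference set: {0} ∪ (positive diffs) ∪ (negative diffs).
|A - A| = 1 + 2·11 = 23 (matches direct enumeration: 23).

|A - A| = 23


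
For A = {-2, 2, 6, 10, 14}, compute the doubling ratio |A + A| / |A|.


|A| = 5.
Compute A + A by enumerating all 25 pairs.
A + A = {-4, 0, 4, 8, 12, 16, 20, 24, 28}, so |A + A| = 9.
K = |A + A| / |A| = 9/5 (already in lowest terms) ≈ 1.8000.
Reference: AP of size 5 gives K = 9/5 ≈ 1.8000; a fully generic set of size 5 gives K ≈ 3.0000.

|A| = 5, |A + A| = 9, K = 9/5.


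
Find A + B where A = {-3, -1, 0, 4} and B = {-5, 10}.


A + B = {a + b : a ∈ A, b ∈ B}.
Enumerate all |A|·|B| = 4·2 = 8 pairs (a, b) and collect distinct sums.
a = -3: -3+-5=-8, -3+10=7
a = -1: -1+-5=-6, -1+10=9
a = 0: 0+-5=-5, 0+10=10
a = 4: 4+-5=-1, 4+10=14
Collecting distinct sums: A + B = {-8, -6, -5, -1, 7, 9, 10, 14}
|A + B| = 8

A + B = {-8, -6, -5, -1, 7, 9, 10, 14}


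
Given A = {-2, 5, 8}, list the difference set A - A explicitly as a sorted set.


A - A = {a - a' : a, a' ∈ A}.
Compute a - a' for each ordered pair (a, a'):
a = -2: -2--2=0, -2-5=-7, -2-8=-10
a = 5: 5--2=7, 5-5=0, 5-8=-3
a = 8: 8--2=10, 8-5=3, 8-8=0
Collecting distinct values (and noting 0 appears from a-a):
A - A = {-10, -7, -3, 0, 3, 7, 10}
|A - A| = 7

A - A = {-10, -7, -3, 0, 3, 7, 10}


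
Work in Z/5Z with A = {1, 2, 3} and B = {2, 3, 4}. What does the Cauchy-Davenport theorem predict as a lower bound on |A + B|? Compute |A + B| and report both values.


Cauchy-Davenport: |A + B| ≥ min(p, |A| + |B| - 1) for A, B nonempty in Z/pZ.
|A| = 3, |B| = 3, p = 5.
CD lower bound = min(5, 3 + 3 - 1) = min(5, 5) = 5.
Compute A + B mod 5 directly:
a = 1: 1+2=3, 1+3=4, 1+4=0
a = 2: 2+2=4, 2+3=0, 2+4=1
a = 3: 3+2=0, 3+3=1, 3+4=2
A + B = {0, 1, 2, 3, 4}, so |A + B| = 5.
Verify: 5 ≥ 5? Yes ✓.

CD lower bound = 5, actual |A + B| = 5.
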